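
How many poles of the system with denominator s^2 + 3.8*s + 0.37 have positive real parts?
s^2 + 3.8*s + 0.37 = (s + 0.1)(s + 3.7). Poles: -0.1, -3.7. RHP poles (Re>0): 0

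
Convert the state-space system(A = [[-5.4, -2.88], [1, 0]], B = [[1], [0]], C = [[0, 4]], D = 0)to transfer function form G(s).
G(s) = C(sI - A)⁻¹B + D.
Characteristic polynomial det(sI - A) = s^2 + 5.4*s + 2.88.
Numerator from C·adj(sI-A)·B + D·det(sI-A) = 4.
G(s) = (4)/(s^2 + 5.4*s + 2.88)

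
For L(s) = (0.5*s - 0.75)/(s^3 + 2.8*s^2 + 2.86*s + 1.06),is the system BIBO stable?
Denominator: s^3 + 2.8*s^2 + 2.86*s + 1.06 = (s + 1)(s^2 + 1.8*s + 1.06). Poles: -0.9 + 0.5j, -0.9 - 0.5j, -1. All Re(p)<0: Yes (stable)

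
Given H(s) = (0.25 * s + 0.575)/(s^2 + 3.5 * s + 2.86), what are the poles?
Set denominator = 0: s^2 + 3.5*s + 2.86 = (s + 2.2)(s + 1.3) = 0 → Poles: -1.3, -2.2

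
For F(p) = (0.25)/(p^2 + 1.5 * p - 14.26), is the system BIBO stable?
Denominator: p^2 + 1.5*p - 14.26 = (p - 3.1)(p + 4.6). Poles: -4.6, 3.1. All Re(p)<0: No (unstable)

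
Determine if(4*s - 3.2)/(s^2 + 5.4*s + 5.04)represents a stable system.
Denominator: s^2 + 5.4*s + 5.04 = (s + 1.2)(s + 4.2). Poles: -1.2, -4.2. All Re(p)<0: Yes (stable)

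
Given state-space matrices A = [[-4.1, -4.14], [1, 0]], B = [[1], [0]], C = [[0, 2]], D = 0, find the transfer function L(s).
L(s) = C(sI - A)⁻¹B + D.
Characteristic polynomial det(sI - A) = s^2 + 4.1*s + 4.14.
Numerator from C·adj(sI-A)·B + D·det(sI-A) = 2.
L(s) = (2)/(s^2 + 4.1*s + 4.14)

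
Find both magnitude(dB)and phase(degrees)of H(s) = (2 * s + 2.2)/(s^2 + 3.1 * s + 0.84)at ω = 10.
Substitute s = j*10: H(j10) = 0.0372298 - 0.190055j.
|H| = 20*log₁₀(sqrt(Re²+Im²)) = -14.26 dB.
∠H = atan2(Im, Re) = -78.92°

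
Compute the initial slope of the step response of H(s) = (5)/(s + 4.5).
IVT: y'(0⁺) = lim_{s→∞} s²·Y(s) = lim_{s→∞} s·H(s).
deg(num) = 0, deg(den) = 1, relative degree = 1, so s·H(s) → (leading num)/(leading den) = 5/1 = 5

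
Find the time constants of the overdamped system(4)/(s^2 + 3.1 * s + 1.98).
Overdamped: real poles at -0.9, -2.2. τ = -1/pole → τ₁ = 1.111, τ₂ = 0.4545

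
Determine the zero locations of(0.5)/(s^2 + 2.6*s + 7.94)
Numerator is a nonzero constant (0.5) → Zeros: none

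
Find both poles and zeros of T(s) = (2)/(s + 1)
Set denominator = 0: s + 1 = 0 → Poles: -1
Numerator is a nonzero constant (2) → Zeros: none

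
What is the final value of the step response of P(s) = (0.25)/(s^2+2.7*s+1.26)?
FVT: lim_{t→∞} y(t) = lim_{s→0} s*Y(s) where Y(s) = P(s)/s.
= lim_{s→0} P(s) = P(0) = num(0)/den(0) = 0.25/1.26 = 0.1984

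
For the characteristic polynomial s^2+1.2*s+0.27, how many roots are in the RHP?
s^2 + 1.2*s + 0.27 = (s + 0.3)(s + 0.9). Poles: -0.3, -0.9. RHP poles (Re>0): 0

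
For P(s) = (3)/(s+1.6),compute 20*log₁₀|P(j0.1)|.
Substitute s = j*0.1: P(j0.1) = 1.8677 - 0.116732j.
|P(j0.1)| = sqrt(Re² + Im²) = 1.871.
20*log₁₀(1.871) = 5.44 dB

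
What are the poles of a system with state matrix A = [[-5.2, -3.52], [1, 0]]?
Eigenvalues solve det(λI - A) = 0.
Characteristic polynomial: λ^2 + 5.2*λ + 3.52 = 0.
Factor: (λ + 0.8)(λ + 4.4) = 0.
Roots: -0.8, -4.4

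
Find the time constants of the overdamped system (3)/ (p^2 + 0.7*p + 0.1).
Overdamped: real poles at -0.2, -0.5. τ = -1/pole → τ₁ = 5, τ₂ = 2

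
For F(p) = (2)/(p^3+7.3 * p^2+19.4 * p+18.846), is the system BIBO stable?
Denominator: p^3 + 7.3*p^2 + 19.4*p + 18.846 = (p + 2.7)(p^2 + 4.6*p + 6.98). Poles: -2.3 + 1.3j, -2.3 - 1.3j, -2.7. All Re(p)<0: Yes (stable)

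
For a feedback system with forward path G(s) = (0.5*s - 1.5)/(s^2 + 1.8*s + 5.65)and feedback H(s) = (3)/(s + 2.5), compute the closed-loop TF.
Closed-loop T = G/(1+GH).
Numerator: G_num * H_den = 0.5*s^2 - 0.25*s - 3.75.
Denominator: G_den * H_den + G_num * H_num = (s^3 + 4.3*s^2 + 10.15*s + 14.125) + (1.5*s - 4.5) = s^3 + 4.3*s^2 + 11.65*s + 9.625.
T(s) = (0.5*s^2 - 0.25*s - 3.75)/(s^3 + 4.3*s^2 + 11.65*s + 9.625)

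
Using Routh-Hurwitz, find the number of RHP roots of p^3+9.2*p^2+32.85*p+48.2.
Routh array:
p^3: [1, 32.85]; p^2: [9.2, 48.2]; p^1: [27.6109]; p^0: [48.2]
First column: [1, 9.2, 27.6109, 48.2]. Sign changes = RHP roots = 0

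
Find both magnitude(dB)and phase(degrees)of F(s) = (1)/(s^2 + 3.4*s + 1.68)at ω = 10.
Substitute s = j*10: F(j10) = -0.00908451 - 0.00314151j.
|F| = 20*log₁₀(sqrt(Re²+Im²)) = -40.34 dB.
∠F = atan2(Im, Re) = -160.92°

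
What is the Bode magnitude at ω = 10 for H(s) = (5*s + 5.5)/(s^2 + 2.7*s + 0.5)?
Substitute s = j*10: H(j10) = 0.0755227 - 0.482019j.
|H(j10)| = sqrt(Re² + Im²) = 0.4879.
20*log₁₀(0.4879) = -6.23 dB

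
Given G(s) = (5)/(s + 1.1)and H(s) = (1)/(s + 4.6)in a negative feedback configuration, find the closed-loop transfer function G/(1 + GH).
Closed-loop T = G/(1+GH).
Numerator: G_num * H_den = 5*s + 23.
Denominator: G_den * H_den + G_num * H_num = (s^2 + 5.7*s + 5.06) + (5) = s^2 + 5.7*s + 10.06.
T(s) = (5*s + 23)/(s^2 + 5.7*s + 10.06)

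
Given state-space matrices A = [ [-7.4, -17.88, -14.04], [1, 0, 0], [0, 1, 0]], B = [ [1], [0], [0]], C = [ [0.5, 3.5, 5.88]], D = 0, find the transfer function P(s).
P(s) = C(sI - A)⁻¹B + D.
Characteristic polynomial det(sI - A) = s^3 + 7.4*s^2 + 17.88*s + 14.04.
Numerator from C·adj(sI-A)·B + D·det(sI-A) = 0.5*s^2 + 3.5*s + 5.88.
P(s) = (0.5*s^2 + 3.5*s + 5.88)/(s^3 + 7.4*s^2 + 17.88*s + 14.04)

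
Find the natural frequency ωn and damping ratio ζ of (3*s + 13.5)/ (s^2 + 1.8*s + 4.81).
Underdamped: complex pole -0.9 + 2j. ωn = |pole| = 2.193, ζ = -Re(pole)/ωn = 0.4104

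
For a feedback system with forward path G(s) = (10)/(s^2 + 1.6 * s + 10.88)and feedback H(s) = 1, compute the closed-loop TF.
Closed-loop T = G/(1+GH).
Numerator: G_num * H_den = 10.
Denominator: G_den * H_den + G_num * H_num = (s^2 + 1.6*s + 10.88) + (10) = s^2 + 1.6*s + 20.88.
T(s) = (10)/(s^2 + 1.6*s + 20.88)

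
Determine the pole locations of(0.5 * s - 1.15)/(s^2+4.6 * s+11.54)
Set denominator = 0: s^2 + 4.6*s + 11.54 = 0 → Poles: -2.3 + 2.5j, -2.3 - 2.5j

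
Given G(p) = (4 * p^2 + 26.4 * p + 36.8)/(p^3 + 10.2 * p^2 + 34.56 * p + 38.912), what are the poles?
Set denominator = 0: p^3 + 10.2*p^2 + 34.56*p + 38.912 = (p + 3.2)(p + 3.2)(p + 3.8) = 0 → Poles: -3.2, -3.2, -3.8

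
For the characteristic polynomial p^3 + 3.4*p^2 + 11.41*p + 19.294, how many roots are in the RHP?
p^3 + 3.4*p^2 + 11.41*p + 19.294 = (p + 2.2)(p^2 + 1.2*p + 8.77). Poles: -0.6 + 2.9j, -0.6 - 2.9j, -2.2. RHP poles (Re>0): 0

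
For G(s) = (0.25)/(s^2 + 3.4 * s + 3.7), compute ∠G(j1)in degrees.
Substitute s = j*1: G(j1) = 0.035809 - 0.0450928j.
∠G(j1) = atan2(Im, Re) = atan2(-0.0450928, 0.035809) = -51.55°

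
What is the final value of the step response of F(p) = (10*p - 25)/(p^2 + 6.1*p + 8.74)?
FVT: lim_{t→∞} y(t) = lim_{p→0} p*Y(p) where Y(p) = F(p)/p.
= lim_{p→0} F(p) = F(0) = num(0)/den(0) = -25/8.74 = -2.86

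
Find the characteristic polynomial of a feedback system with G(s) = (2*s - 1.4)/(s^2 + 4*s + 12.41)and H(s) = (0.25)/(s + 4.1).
Characteristic poly = G_den * H_den + G_num * H_num = (s^3 + 8.1*s^2 + 28.81*s + 50.881) + (0.5*s - 0.35) = s^3 + 8.1*s^2 + 29.31*s + 50.531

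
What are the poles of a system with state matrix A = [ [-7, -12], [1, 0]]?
Eigenvalues solve det(λI - A) = 0.
Characteristic polynomial: λ^2 + 7*λ + 12 = 0.
Factor: (λ + 3)(λ + 4) = 0.
Roots: -3, -4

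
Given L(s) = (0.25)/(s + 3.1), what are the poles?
Set denominator = 0: s + 3.1 = 0 → Poles: -3.1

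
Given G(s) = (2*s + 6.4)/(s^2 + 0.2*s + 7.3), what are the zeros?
Set numerator = 0: 2*s + 6.4 = 0 → Zeros: -3.2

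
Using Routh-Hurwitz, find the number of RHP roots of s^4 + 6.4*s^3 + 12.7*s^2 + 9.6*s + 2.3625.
Routh array:
s^4: [1, 12.7, 2.3625]; s^3: [6.4, 9.6]; s^2: [11.2, 2.3625]; s^1: [8.25]; s^0: [2.3625]
First column: [1, 6.4, 11.2, 8.25, 2.3625]. Sign changes = RHP roots = 0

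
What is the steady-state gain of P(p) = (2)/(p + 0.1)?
DC gain = P(0) = num(0)/den(0) = 2/0.1 = 20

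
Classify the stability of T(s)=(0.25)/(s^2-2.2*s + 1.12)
Denominator: s^2 - 2.2*s + 1.12 = (s - 1.4)(s - 0.8). Poles: 0.8, 1.4. Unstable (2 pole(s) in RHP)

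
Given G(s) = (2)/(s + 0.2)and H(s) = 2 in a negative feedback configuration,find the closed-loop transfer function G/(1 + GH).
Closed-loop T = G/(1+GH).
Numerator: G_num * H_den = 2.
Denominator: G_den * H_den + G_num * H_num = (s + 0.2) + (4) = s + 4.2.
T(s) = (2)/(s + 4.2)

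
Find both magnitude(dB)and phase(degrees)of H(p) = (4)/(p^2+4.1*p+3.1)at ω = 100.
Substitute p = j*100: H(j100) = -0.000399452 - 1.63826e-05j.
|H| = 20*log₁₀(sqrt(Re²+Im²)) = -67.96 dB.
∠H = atan2(Im, Re) = -177.65°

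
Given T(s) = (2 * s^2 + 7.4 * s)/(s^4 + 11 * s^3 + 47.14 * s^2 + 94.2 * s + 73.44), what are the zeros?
Set numerator = 0: 2*s^2 + 7.4*s = 2*s(s + 3.7) = 0 → Zeros: -3.7, 0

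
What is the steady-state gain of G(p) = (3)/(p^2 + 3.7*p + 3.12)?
DC gain = G(0) = num(0)/den(0) = 3/3.12 = 0.9615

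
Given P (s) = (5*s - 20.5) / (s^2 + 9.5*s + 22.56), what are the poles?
Set denominator = 0: s^2 + 9.5*s + 22.56 = (s + 4.7)(s + 4.8) = 0 → Poles: -4.7, -4.8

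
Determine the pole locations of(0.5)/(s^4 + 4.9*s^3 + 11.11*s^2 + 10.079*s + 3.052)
Set denominator = 0: s^4 + 4.9*s^3 + 11.11*s^2 + 10.079*s + 3.052 = (s + 0.8)(s + 0.7)(s^2 + 3.4*s + 5.45) = 0 → Poles: -0.7, -0.8, -1.7 + 1.6j, -1.7 - 1.6j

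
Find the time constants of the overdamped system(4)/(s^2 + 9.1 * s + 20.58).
Overdamped: real poles at -4.2, -4.9. τ = -1/pole → τ₁ = 0.2381, τ₂ = 0.2041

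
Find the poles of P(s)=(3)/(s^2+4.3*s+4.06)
Set denominator = 0: s^2 + 4.3*s + 4.06 = (s + 1.4)(s + 2.9) = 0 → Poles: -1.4, -2.9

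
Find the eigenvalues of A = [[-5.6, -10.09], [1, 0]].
Eigenvalues solve det(λI - A) = 0.
Characteristic polynomial: λ^2 + 5.6*λ + 10.09 = 0.
Roots: -2.8 + 1.5j, -2.8 - 1.5j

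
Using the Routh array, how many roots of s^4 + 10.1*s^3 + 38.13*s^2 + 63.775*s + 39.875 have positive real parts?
Routh array:
s^4: [1, 38.13, 39.875]; s^3: [10.1, 63.775]; s^2: [31.8156, 39.875]; s^1: [51.1165]; s^0: [39.875]
First column: [1, 10.1, 31.8156, 51.1165, 39.875]. Sign changes = RHP roots = 0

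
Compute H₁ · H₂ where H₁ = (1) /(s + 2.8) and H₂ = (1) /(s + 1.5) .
Series: H = H₁ · H₂ = (n₁·n₂)/(d₁·d₂).
Num: n₁·n₂ = 1. Den: d₁·d₂ = s^2 + 4.3*s + 4.2.
H(s) = (1)/(s^2 + 4.3*s + 4.2)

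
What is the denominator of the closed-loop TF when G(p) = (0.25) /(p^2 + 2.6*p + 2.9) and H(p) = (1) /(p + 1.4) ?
Characteristic poly = G_den * H_den + G_num * H_num = (p^3 + 4*p^2 + 6.54*p + 4.06) + (0.25) = p^3 + 4*p^2 + 6.54*p + 4.31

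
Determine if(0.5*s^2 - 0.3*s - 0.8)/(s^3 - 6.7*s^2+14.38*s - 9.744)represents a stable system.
Denominator: s^3 - 6.7*s^2 + 14.38*s - 9.744 = (s - 2.4)(s - 1.4)(s - 2.9). Poles: 1.4, 2.4, 2.9. All Re(p)<0: No (unstable)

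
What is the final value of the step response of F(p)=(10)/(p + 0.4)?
FVT: lim_{t→∞} y(t) = lim_{p→0} p*Y(p) where Y(p) = F(p)/p.
= lim_{p→0} F(p) = F(0) = num(0)/den(0) = 10/0.4 = 25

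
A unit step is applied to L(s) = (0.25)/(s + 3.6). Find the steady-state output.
FVT: lim_{t→∞} y(t) = lim_{s→0} s*Y(s) where Y(s) = L(s)/s.
= lim_{s→0} L(s) = L(0) = num(0)/den(0) = 0.25/3.6 = 0.06944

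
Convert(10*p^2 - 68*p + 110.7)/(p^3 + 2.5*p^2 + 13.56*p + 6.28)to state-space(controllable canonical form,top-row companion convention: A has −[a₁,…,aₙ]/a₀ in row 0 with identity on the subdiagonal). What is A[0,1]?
Reachable canonical form for den = p^3 + 2.5*p^2 + 13.56*p + 6.28: top row of A = -[a₁,a₂,...,aₙ]/a₀, ones on the subdiagonal, zeros elsewhere.
A = [[-2.5, -13.56, -6.28], [1, 0, 0], [0, 1, 0]].
A[0,1] = -13.56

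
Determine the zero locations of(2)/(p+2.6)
Numerator is a nonzero constant (2) → Zeros: none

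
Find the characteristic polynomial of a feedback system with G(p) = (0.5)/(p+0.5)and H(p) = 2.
Characteristic poly = G_den * H_den + G_num * H_num = (p + 0.5) + (1) = p + 1.5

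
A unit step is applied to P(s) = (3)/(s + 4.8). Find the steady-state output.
FVT: lim_{t→∞} y(t) = lim_{s→0} s*Y(s) where Y(s) = P(s)/s.
= lim_{s→0} P(s) = P(0) = num(0)/den(0) = 3/4.8 = 0.625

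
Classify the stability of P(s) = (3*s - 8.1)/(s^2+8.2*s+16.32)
Denominator: s^2 + 8.2*s + 16.32 = (s + 3.4)(s + 4.8). Poles: -3.4, -4.8. Stable (all poles in LHP)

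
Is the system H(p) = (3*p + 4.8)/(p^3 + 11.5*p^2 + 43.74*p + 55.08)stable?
Denominator: p^3 + 11.5*p^2 + 43.74*p + 55.08 = (p + 3.4)(p + 3.6)(p + 4.5). Poles: -3.4, -3.6, -4.5. All Re(p)<0: Yes (stable)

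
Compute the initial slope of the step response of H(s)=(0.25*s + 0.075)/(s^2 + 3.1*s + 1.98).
IVT: y'(0⁺) = lim_{s→∞} s²·Y(s) = lim_{s→∞} s·H(s).
deg(num) = 1, deg(den) = 2, relative degree = 1, so s·H(s) → (leading num)/(leading den) = 0.25/1 = 0.25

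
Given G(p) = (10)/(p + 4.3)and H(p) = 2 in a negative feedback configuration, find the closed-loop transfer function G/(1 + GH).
Closed-loop T = G/(1+GH).
Numerator: G_num * H_den = 10.
Denominator: G_den * H_den + G_num * H_num = (p + 4.3) + (20) = p + 24.3.
T(p) = (10)/(p + 24.3)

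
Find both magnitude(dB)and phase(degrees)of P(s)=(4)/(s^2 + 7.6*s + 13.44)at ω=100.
Substitute s = j*100: P(j100) = -0.000398232 - 3.03064e-05j.
|P| = 20*log₁₀(sqrt(Re²+Im²)) = -67.97 dB.
∠P = atan2(Im, Re) = -175.65°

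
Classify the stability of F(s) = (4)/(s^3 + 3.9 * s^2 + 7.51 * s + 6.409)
Denominator: s^3 + 3.9*s^2 + 7.51*s + 6.409 = (s + 1.7)(s^2 + 2.2*s + 3.77). Poles: -1.1 + 1.6j, -1.1 - 1.6j, -1.7. Stable (all poles in LHP)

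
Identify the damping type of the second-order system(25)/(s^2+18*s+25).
Standard form: ωn²/(s²+2ζωn·s+ωn²) gives ωn=5, ζ=1.8.
Overdamped (ζ = 1.8 > 1)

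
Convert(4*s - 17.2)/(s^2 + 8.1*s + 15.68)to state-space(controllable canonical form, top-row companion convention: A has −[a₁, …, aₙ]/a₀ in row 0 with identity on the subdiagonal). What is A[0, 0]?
Reachable canonical form for den = s^2 + 8.1*s + 15.68: top row of A = -[a₁,a₂,...,aₙ]/a₀, ones on the subdiagonal, zeros elsewhere.
A = [[-8.1, -15.68], [1, 0]].
A[0,0] = -8.1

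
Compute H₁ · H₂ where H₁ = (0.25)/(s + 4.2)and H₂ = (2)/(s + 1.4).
Series: H = H₁ · H₂ = (n₁·n₂)/(d₁·d₂).
Num: n₁·n₂ = 0.5. Den: d₁·d₂ = s^2 + 5.6*s + 5.88.
H(s) = (0.5)/(s^2 + 5.6*s + 5.88)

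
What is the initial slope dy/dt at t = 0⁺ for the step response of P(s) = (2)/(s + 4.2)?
IVT: y'(0⁺) = lim_{s→∞} s²·Y(s) = lim_{s→∞} s·P(s).
deg(num) = 0, deg(den) = 1, relative degree = 1, so s·P(s) → (leading num)/(leading den) = 2/1 = 2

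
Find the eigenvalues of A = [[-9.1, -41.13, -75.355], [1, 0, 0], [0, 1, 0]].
Eigenvalues solve det(λI - A) = 0.
Characteristic polynomial: λ^3 + 9.1*λ^2 + 41.13*λ + 75.355 = 0.
Factor: (λ + 3.5)(λ^2 + 5.6*λ + 21.53) = 0.
Roots: -2.8 + 3.7j, -2.8 - 3.7j, -3.5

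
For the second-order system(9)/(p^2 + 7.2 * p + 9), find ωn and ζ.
Standard form: ωn²/(p²+2ζωn·p+ωn²).
const=9=ωn² → ωn=3, p coeff=7.2=2ζωn → ζ=1.2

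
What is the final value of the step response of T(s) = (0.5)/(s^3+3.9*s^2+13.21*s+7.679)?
FVT: lim_{t→∞} y(t) = lim_{s→0} s*Y(s) where Y(s) = T(s)/s.
= lim_{s→0} T(s) = T(0) = num(0)/den(0) = 0.5/7.679 = 0.06511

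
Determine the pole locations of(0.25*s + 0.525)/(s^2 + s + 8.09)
Set denominator = 0: s^2 + s + 8.09 = 0 → Poles: -0.5 + 2.8j, -0.5 - 2.8j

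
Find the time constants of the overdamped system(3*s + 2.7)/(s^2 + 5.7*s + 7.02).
Overdamped: real poles at -3.9, -1.8. τ = -1/pole → τ₁ = 0.2564, τ₂ = 0.5556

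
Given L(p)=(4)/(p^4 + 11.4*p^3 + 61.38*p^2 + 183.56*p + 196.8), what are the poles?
Set denominator = 0: p^4 + 11.4*p^3 + 61.38*p^2 + 183.56*p + 196.8 = (p + 4.8)(p + 2)(p^2 + 4.6*p + 20.5) = 0 → Poles: -2, -2.3 + 3.9j, -2.3 - 3.9j, -4.8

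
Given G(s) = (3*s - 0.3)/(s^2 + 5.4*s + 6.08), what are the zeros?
Set numerator = 0: 3*s - 0.3 = 0 → Zeros: 0.1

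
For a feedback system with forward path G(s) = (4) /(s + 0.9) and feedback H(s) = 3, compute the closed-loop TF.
Closed-loop T = G/(1+GH).
Numerator: G_num * H_den = 4.
Denominator: G_den * H_den + G_num * H_num = (s + 0.9) + (12) = s + 12.9.
T(s) = (4)/(s + 12.9)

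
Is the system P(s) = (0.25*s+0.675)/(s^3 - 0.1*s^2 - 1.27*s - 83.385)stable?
Denominator: s^3 - 0.1*s^2 - 1.27*s - 83.385 = (s - 4.5)(s^2 + 4.4*s + 18.53). Poles: -2.2 + 3.7j, -2.2 - 3.7j, 4.5. All Re(p)<0: No (unstable)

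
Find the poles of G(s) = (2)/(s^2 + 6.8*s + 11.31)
Set denominator = 0: s^2 + 6.8*s + 11.31 = (s + 3.9)(s + 2.9) = 0 → Poles: -2.9, -3.9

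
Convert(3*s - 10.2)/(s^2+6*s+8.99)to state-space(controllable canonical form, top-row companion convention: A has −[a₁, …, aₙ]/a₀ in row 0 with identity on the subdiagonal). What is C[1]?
Reachable canonical form: C = numerator coefficients (right-aligned, zero-padded to length n).
num = 3*s - 10.2, C = [[3, -10.2]].
C[1] = -10.2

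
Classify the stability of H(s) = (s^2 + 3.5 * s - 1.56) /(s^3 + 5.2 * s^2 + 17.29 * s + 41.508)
Denominator: s^3 + 5.2*s^2 + 17.29*s + 41.508 = (s + 3.6)(s^2 + 1.6*s + 11.53). Poles: -0.8 + 3.3j, -0.8 - 3.3j, -3.6. Stable (all poles in LHP)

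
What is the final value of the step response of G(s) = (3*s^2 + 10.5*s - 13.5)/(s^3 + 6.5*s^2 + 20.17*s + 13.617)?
FVT: lim_{t→∞} y(t) = lim_{s→0} s*Y(s) where Y(s) = G(s)/s.
= lim_{s→0} G(s) = G(0) = num(0)/den(0) = -13.5/13.617 = -0.9914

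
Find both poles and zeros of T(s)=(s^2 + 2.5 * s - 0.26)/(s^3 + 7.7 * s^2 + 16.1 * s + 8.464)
Set denominator = 0: s^3 + 7.7*s^2 + 16.1*s + 8.464 = (s + 4.6)(s + 2.3)(s + 0.8) = 0 → Poles: -0.8, -2.3, -4.6
Set numerator = 0: s^2 + 2.5*s - 0.26 = (s + 2.6)(s - 0.1) = 0 → Zeros: -2.6, 0.1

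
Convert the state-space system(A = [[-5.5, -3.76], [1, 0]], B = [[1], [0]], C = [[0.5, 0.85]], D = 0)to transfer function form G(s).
G(s) = C(sI - A)⁻¹B + D.
Characteristic polynomial det(sI - A) = s^2 + 5.5*s + 3.76.
Numerator from C·adj(sI-A)·B + D·det(sI-A) = 0.5*s + 0.85.
G(s) = (0.5*s + 0.85)/(s^2 + 5.5*s + 3.76)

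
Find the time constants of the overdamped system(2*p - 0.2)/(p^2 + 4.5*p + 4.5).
Overdamped: real poles at -1.5, -3. τ = -1/pole → τ₁ = 0.6667, τ₂ = 0.3333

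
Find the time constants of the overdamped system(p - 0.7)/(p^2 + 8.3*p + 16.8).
Overdamped: real poles at -4.8, -3.5. τ = -1/pole → τ₁ = 0.2083, τ₂ = 0.2857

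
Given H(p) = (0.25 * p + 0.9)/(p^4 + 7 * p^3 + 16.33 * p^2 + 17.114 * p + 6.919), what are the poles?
Set denominator = 0: p^4 + 7*p^3 + 16.33*p^2 + 17.114*p + 6.919 = (p + 1.1)(p + 3.7)(p^2 + 2.2*p + 1.7) = 0 → Poles: -1.1, -1.1 + 0.7j, -1.1 - 0.7j, -3.7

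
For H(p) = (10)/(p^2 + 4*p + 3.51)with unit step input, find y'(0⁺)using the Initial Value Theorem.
IVT: y'(0⁺) = lim_{p→∞} p²·Y(p) = lim_{p→∞} p·H(p).
deg(num) = 0, deg(den) = 2, relative degree = 2 ≥ 2, so p·H(p) → 0. Initial slope = 0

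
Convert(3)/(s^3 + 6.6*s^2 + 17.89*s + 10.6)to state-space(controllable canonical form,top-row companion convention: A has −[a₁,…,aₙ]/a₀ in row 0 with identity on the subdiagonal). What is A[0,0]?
Reachable canonical form for den = s^3 + 6.6*s^2 + 17.89*s + 10.6: top row of A = -[a₁,a₂,...,aₙ]/a₀, ones on the subdiagonal, zeros elsewhere.
A = [[-6.6, -17.89, -10.6], [1, 0, 0], [0, 1, 0]].
A[0,0] = -6.6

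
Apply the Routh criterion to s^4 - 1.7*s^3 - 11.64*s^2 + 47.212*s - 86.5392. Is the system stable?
Routh array:
s^4: [1, -11.64, -86.5392]; s^3: [-1.7, 47.212]; s^2: [16.1318, -86.5392]; s^1: [38.0923]; s^0: [-86.5392]
First column: [1, -1.7, 16.1318, 38.0923, -86.5392]. Sign changes = 3.
No, unstable (3 RHP root(s))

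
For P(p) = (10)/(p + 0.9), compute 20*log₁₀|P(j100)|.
Substitute p = j*100: P(j100) = 0.000899927 - 0.0999919j.
|P(j100)| = sqrt(Re² + Im²) = 0.1.
20*log₁₀(0.1) = -20.00 dB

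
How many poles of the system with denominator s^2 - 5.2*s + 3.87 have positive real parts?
s^2 - 5.2*s + 3.87 = (s - 0.9)(s - 4.3). Poles: 0.9, 4.3. RHP poles (Re>0): 2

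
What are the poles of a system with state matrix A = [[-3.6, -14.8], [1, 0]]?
Eigenvalues solve det(λI - A) = 0.
Characteristic polynomial: λ^2 + 3.6*λ + 14.8 = 0.
Roots: -1.8 + 3.4j, -1.8 - 3.4j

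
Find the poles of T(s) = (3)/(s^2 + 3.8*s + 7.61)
Set denominator = 0: s^2 + 3.8*s + 7.61 = 0 → Poles: -1.9 + 2j, -1.9 - 2j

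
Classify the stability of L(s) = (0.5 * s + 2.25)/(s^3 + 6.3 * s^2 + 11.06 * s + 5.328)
Denominator: s^3 + 6.3*s^2 + 11.06*s + 5.328 = (s + 1.8)(s + 3.7)(s + 0.8). Poles: -0.8, -1.8, -3.7. Stable (all poles in LHP)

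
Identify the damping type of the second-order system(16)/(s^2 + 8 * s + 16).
Standard form: ωn²/(s²+2ζωn·s+ωn²) gives ωn=4, ζ=1.
Critically damped (ζ = 1)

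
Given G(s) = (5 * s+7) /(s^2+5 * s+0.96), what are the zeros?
Set numerator = 0: 5*s + 7 = 0 → Zeros: -1.4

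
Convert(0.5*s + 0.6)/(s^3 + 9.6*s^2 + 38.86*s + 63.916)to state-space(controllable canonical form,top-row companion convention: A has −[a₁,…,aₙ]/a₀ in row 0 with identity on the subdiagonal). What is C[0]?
Reachable canonical form: C = numerator coefficients (right-aligned, zero-padded to length n).
num = 0.5*s + 0.6, C = [[0, 0.5, 0.6]].
C[0] = 0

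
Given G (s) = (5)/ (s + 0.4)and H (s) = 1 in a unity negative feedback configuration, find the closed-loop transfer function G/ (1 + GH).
Closed-loop T = G/(1+GH).
Numerator: G_num * H_den = 5.
Denominator: G_den * H_den + G_num * H_num = (s + 0.4) + (5) = s + 5.4.
T(s) = (5)/(s + 5.4)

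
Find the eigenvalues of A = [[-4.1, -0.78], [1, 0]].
Eigenvalues solve det(λI - A) = 0.
Characteristic polynomial: λ^2 + 4.1*λ + 0.78 = 0.
Factor: (λ + 0.2)(λ + 3.9) = 0.
Roots: -0.2, -3.9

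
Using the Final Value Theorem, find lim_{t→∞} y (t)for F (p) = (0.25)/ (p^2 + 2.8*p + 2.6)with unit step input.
FVT: lim_{t→∞} y(t) = lim_{p→0} p*Y(p) where Y(p) = F(p)/p.
= lim_{p→0} F(p) = F(0) = num(0)/den(0) = 0.25/2.6 = 0.09615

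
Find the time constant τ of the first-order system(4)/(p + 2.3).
First-order system: τ = -1/pole. Pole = -2.3. τ = -1/(-2.3) = 0.4348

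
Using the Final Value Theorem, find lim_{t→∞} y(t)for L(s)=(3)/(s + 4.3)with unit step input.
FVT: lim_{t→∞} y(t) = lim_{s→0} s*Y(s) where Y(s) = L(s)/s.
= lim_{s→0} L(s) = L(0) = num(0)/den(0) = 3/4.3 = 0.6977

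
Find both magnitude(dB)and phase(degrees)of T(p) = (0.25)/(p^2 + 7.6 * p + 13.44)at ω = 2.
Substitute p = j*2: T(j2) = 0.00737146 - 0.0118693j.
|T| = 20*log₁₀(sqrt(Re²+Im²)) = -37.09 dB.
∠T = atan2(Im, Re) = -58.16°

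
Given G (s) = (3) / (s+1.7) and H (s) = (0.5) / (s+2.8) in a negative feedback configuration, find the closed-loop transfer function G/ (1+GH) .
Closed-loop T = G/(1+GH).
Numerator: G_num * H_den = 3*s + 8.4.
Denominator: G_den * H_den + G_num * H_num = (s^2 + 4.5*s + 4.76) + (1.5) = s^2 + 4.5*s + 6.26.
T(s) = (3*s + 8.4)/(s^2 + 4.5*s + 6.26)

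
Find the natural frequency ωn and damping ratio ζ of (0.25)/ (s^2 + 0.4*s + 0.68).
Underdamped: complex pole -0.2 + 0.8j. ωn = |pole| = 0.8246, ζ = -Re(pole)/ωn = 0.2425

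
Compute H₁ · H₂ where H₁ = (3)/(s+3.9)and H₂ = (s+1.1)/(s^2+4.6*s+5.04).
Series: H = H₁ · H₂ = (n₁·n₂)/(d₁·d₂).
Num: n₁·n₂ = 3*s + 3.3. Den: d₁·d₂ = s^3 + 8.5*s^2 + 22.98*s + 19.656.
H(s) = (3*s + 3.3)/(s^3 + 8.5*s^2 + 22.98*s + 19.656)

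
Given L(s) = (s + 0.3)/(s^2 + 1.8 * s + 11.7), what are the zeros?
Set numerator = 0: s + 0.3 = 0 → Zeros: -0.3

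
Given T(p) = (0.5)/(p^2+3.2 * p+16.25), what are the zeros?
Numerator is a nonzero constant (0.5) → Zeros: none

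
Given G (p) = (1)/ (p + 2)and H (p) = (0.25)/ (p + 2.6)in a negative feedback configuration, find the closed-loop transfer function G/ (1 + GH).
Closed-loop T = G/(1+GH).
Numerator: G_num * H_den = p + 2.6.
Denominator: G_den * H_den + G_num * H_num = (p^2 + 4.6*p + 5.2) + (0.25) = p^2 + 4.6*p + 5.45.
T(p) = (p + 2.6)/(p^2 + 4.6*p + 5.45)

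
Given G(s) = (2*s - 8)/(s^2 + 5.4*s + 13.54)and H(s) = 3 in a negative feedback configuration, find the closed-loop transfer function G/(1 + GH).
Closed-loop T = G/(1+GH).
Numerator: G_num * H_den = 2*s - 8.
Denominator: G_den * H_den + G_num * H_num = (s^2 + 5.4*s + 13.54) + (6*s - 24) = s^2 + 11.4*s - 10.46.
T(s) = (2*s - 8)/(s^2 + 11.4*s - 10.46)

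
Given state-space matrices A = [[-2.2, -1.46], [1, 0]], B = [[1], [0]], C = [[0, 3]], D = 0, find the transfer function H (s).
H(s) = C(sI - A)⁻¹B + D.
Characteristic polynomial det(sI - A) = s^2 + 2.2*s + 1.46.
Numerator from C·adj(sI-A)·B + D·det(sI-A) = 3.
H(s) = (3)/(s^2 + 2.2*s + 1.46)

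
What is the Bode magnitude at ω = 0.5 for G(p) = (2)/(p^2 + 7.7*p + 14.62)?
Substitute p = j*0.5: G(j0.5) = 0.129858 - 0.0347913j.
|G(j0.5)| = sqrt(Re² + Im²) = 0.1344.
20*log₁₀(0.1344) = -17.43 dB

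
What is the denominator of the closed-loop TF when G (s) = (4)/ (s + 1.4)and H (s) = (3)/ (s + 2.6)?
Characteristic poly = G_den * H_den + G_num * H_num = (s^2 + 4*s + 3.64) + (12) = s^2 + 4*s + 15.64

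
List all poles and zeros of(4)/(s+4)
Set denominator = 0: s + 4 = 0 → Poles: -4
Numerator is a nonzero constant (4) → Zeros: none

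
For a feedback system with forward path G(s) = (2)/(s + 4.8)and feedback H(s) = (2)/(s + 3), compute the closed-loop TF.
Closed-loop T = G/(1+GH).
Numerator: G_num * H_den = 2*s + 6.
Denominator: G_den * H_den + G_num * H_num = (s^2 + 7.8*s + 14.4) + (4) = s^2 + 7.8*s + 18.4.
T(s) = (2*s + 6)/(s^2 + 7.8*s + 18.4)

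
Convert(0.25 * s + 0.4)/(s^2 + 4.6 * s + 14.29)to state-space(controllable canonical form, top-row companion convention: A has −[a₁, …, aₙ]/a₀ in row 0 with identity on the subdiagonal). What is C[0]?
Reachable canonical form: C = numerator coefficients (right-aligned, zero-padded to length n).
num = 0.25*s + 0.4, C = [[0.25, 0.4]].
C[0] = 0.25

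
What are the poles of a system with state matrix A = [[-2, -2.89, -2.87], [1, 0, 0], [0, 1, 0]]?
Eigenvalues solve det(λI - A) = 0.
Characteristic polynomial: λ^3 + 2*λ^2 + 2.89*λ + 2.87 = 0.
Factor: (λ + 1.4)(λ^2 + 0.6*λ + 2.05) = 0.
Roots: -0.3 + 1.4j, -0.3 - 1.4j, -1.4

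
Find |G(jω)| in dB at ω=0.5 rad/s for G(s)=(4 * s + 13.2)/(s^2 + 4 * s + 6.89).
Substitute s = j*0.5: G(j0.5) = 1.90578 - 0.272824j.
|G(j0.5)| = sqrt(Re² + Im²) = 1.925.
20*log₁₀(1.925) = 5.69 dB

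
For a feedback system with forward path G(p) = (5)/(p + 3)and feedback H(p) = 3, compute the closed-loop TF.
Closed-loop T = G/(1+GH).
Numerator: G_num * H_den = 5.
Denominator: G_den * H_den + G_num * H_num = (p + 3) + (15) = p + 18.
T(p) = (5)/(p + 18)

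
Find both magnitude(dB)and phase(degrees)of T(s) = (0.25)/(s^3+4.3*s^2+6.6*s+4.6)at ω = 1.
Substitute s = j*1: T(j1) = 0.00238474 - 0.0445151j.
|T| = 20*log₁₀(sqrt(Re²+Im²)) = -27.02 dB.
∠T = atan2(Im, Re) = -86.93°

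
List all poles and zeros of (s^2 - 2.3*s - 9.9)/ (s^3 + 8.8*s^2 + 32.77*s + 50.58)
Set denominator = 0: s^3 + 8.8*s^2 + 32.77*s + 50.58 = (s + 3.6)(s^2 + 5.2*s + 14.05) = 0 → Poles: -2.6 + 2.7j, -2.6 - 2.7j, -3.6
Set numerator = 0: s^2 - 2.3*s - 9.9 = (s + 2.2)(s - 4.5) = 0 → Zeros: -2.2, 4.5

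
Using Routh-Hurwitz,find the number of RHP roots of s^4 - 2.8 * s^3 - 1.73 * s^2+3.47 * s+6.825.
Routh array:
s^4: [1, -1.73, 6.825]; s^3: [-2.8, 3.47]; s^2: [-0.490714, 6.825]; s^1: [-35.4732]; s^0: [6.825]
First column: [1, -2.8, -0.490714, -35.4732, 6.825]. Sign changes = RHP roots = 2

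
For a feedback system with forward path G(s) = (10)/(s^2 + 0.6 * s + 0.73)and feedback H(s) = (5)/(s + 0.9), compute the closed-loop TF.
Closed-loop T = G/(1+GH).
Numerator: G_num * H_den = 10*s + 9.
Denominator: G_den * H_den + G_num * H_num = (s^3 + 1.5*s^2 + 1.27*s + 0.657) + (50) = s^3 + 1.5*s^2 + 1.27*s + 50.657.
T(s) = (10*s + 9)/(s^3 + 1.5*s^2 + 1.27*s + 50.657)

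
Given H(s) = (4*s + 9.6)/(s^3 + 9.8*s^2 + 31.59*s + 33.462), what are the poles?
Set denominator = 0: s^3 + 9.8*s^2 + 31.59*s + 33.462 = (s + 2.6)(s + 3.9)(s + 3.3) = 0 → Poles: -2.6, -3.3, -3.9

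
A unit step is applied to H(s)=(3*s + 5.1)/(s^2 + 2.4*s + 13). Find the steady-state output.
FVT: lim_{t→∞} y(t) = lim_{s→0} s*Y(s) where Y(s) = H(s)/s.
= lim_{s→0} H(s) = H(0) = num(0)/den(0) = 5.1/13 = 0.3923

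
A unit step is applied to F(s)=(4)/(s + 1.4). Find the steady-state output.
FVT: lim_{t→∞} y(t) = lim_{s→0} s*Y(s) where Y(s) = F(s)/s.
= lim_{s→0} F(s) = F(0) = num(0)/den(0) = 4/1.4 = 2.857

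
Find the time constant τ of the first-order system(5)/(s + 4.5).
First-order system: τ = -1/pole. Pole = -4.5. τ = -1/(-4.5) = 0.2222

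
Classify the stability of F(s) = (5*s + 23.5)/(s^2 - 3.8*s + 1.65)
Denominator: s^2 - 3.8*s + 1.65 = (s - 3.3)(s - 0.5). Poles: 0.5, 3.3. Unstable (2 pole(s) in RHP)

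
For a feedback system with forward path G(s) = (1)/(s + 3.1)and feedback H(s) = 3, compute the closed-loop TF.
Closed-loop T = G/(1+GH).
Numerator: G_num * H_den = 1.
Denominator: G_den * H_den + G_num * H_num = (s + 3.1) + (3) = s + 6.1.
T(s) = (1)/(s + 6.1)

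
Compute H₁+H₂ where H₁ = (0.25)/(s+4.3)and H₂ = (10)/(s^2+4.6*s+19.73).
Parallel: H = H₁ + H₂ = (n₁·d₂ + n₂·d₁)/(d₁·d₂).
n₁·d₂ = 0.25*s^2 + 1.15*s + 4.9325. n₂·d₁ = 10*s + 43. Sum = 0.25*s^2 + 11.15*s + 47.9325. d₁·d₂ = s^3 + 8.9*s^2 + 39.51*s + 84.839.
H(s) = (0.25*s^2 + 11.15*s + 47.9325)/(s^3 + 8.9*s^2 + 39.51*s + 84.839)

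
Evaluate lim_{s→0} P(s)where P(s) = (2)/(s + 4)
DC gain = P(0) = num(0)/den(0) = 2/4 = 0.5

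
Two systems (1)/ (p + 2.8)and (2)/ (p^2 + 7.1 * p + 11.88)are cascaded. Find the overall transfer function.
Series: H = H₁ · H₂ = (n₁·n₂)/(d₁·d₂).
Num: n₁·n₂ = 2. Den: d₁·d₂ = p^3 + 9.9*p^2 + 31.76*p + 33.264.
H(p) = (2)/(p^3 + 9.9*p^2 + 31.76*p + 33.264)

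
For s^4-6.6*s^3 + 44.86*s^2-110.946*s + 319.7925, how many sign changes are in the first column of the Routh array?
Routh array:
s^4: [1, 44.86, 319.7925]; s^3: [-6.6, -110.946]; s^2: [28.05, 319.7925]; s^1: [-35.7007]; s^0: [319.7925]
First column: [1, -6.6, 28.05, -35.7007, 319.7925]. Sign changes = 4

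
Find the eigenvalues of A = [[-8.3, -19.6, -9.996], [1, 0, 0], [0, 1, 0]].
Eigenvalues solve det(λI - A) = 0.
Characteristic polynomial: λ^3 + 8.3*λ^2 + 19.6*λ + 9.996 = 0.
Factor: (λ + 0.7)(λ + 4.2)(λ + 3.4) = 0.
Roots: -0.7, -3.4, -4.2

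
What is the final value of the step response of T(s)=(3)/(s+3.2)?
FVT: lim_{t→∞} y(t) = lim_{s→0} s*Y(s) where Y(s) = T(s)/s.
= lim_{s→0} T(s) = T(0) = num(0)/den(0) = 3/3.2 = 0.9375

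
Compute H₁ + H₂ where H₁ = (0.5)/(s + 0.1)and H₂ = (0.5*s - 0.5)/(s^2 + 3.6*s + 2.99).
Parallel: H = H₁ + H₂ = (n₁·d₂ + n₂·d₁)/(d₁·d₂).
n₁·d₂ = 0.5*s^2 + 1.8*s + 1.495. n₂·d₁ = 0.5*s^2 - 0.45*s - 0.05. Sum = s^2 + 1.35*s + 1.445. d₁·d₂ = s^3 + 3.7*s^2 + 3.35*s + 0.299.
H(s) = (s^2 + 1.35*s + 1.445)/(s^3 + 3.7*s^2 + 3.35*s + 0.299)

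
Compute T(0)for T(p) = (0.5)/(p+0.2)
DC gain = T(0) = num(0)/den(0) = 0.5/0.2 = 2.5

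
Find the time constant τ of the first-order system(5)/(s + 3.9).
First-order system: τ = -1/pole. Pole = -3.9. τ = -1/(-3.9) = 0.2564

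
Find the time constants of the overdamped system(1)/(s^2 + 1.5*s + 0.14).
Overdamped: real poles at -0.1, -1.4. τ = -1/pole → τ₁ = 10, τ₂ = 0.7143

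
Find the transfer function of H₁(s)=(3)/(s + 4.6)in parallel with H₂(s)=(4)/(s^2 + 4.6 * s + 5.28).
Parallel: H = H₁ + H₂ = (n₁·d₂ + n₂·d₁)/(d₁·d₂).
n₁·d₂ = 3*s^2 + 13.8*s + 15.84. n₂·d₁ = 4*s + 18.4. Sum = 3*s^2 + 17.8*s + 34.24. d₁·d₂ = s^3 + 9.2*s^2 + 26.44*s + 24.288.
H(s) = (3*s^2 + 17.8*s + 34.24)/(s^3 + 9.2*s^2 + 26.44*s + 24.288)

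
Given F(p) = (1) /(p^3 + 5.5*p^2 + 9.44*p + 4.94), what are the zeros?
Numerator is a nonzero constant (1) → Zeros: none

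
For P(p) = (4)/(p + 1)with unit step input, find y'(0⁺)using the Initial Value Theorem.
IVT: y'(0⁺) = lim_{p→∞} p²·Y(p) = lim_{p→∞} p·P(p).
deg(num) = 0, deg(den) = 1, relative degree = 1, so p·P(p) → (leading num)/(leading den) = 4/1 = 4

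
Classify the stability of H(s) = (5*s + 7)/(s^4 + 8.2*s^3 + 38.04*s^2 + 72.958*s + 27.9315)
Denominator: s^4 + 8.2*s^3 + 38.04*s^2 + 72.958*s + 27.9315 = (s + 2.7)(s + 0.5)(s^2 + 5*s + 20.69). Poles: -0.5, -2.5 + 3.8j, -2.5 - 3.8j, -2.7. Stable (all poles in LHP)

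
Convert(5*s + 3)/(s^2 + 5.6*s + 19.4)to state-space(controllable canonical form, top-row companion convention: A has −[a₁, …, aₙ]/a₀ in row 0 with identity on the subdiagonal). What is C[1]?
Reachable canonical form: C = numerator coefficients (right-aligned, zero-padded to length n).
num = 5*s + 3, C = [[5, 3]].
C[1] = 3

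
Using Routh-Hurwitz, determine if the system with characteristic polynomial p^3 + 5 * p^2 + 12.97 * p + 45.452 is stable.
Routh array:
p^3: [1, 12.97]; p^2: [5, 45.452]; p^1: [3.8796]; p^0: [45.452]
First column: [1, 5, 3.8796, 45.452]. Sign changes = 0.
Yes, stable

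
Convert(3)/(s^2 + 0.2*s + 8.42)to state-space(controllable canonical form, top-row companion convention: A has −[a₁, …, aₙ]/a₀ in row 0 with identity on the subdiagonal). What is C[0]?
Reachable canonical form: C = numerator coefficients (right-aligned, zero-padded to length n).
num = 3, C = [[0, 3]].
C[0] = 0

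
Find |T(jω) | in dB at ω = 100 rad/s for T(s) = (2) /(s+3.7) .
Substitute s = j*100: T(j100) = 0.000738988 - 0.0199727j.
|T(j100)| = sqrt(Re² + Im²) = 0.01999.
20*log₁₀(0.01999) = -33.99 dB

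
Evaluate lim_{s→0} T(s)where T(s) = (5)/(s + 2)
DC gain = T(0) = num(0)/den(0) = 5/2 = 2.5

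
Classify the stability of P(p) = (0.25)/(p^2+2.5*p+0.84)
Denominator: p^2 + 2.5*p + 0.84 = (p + 0.4)(p + 2.1). Poles: -0.4, -2.1. Stable (all poles in LHP)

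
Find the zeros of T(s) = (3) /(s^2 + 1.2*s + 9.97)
Numerator is a nonzero constant (3) → Zeros: none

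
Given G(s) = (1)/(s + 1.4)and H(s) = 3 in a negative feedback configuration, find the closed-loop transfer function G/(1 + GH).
Closed-loop T = G/(1+GH).
Numerator: G_num * H_den = 1.
Denominator: G_den * H_den + G_num * H_num = (s + 1.4) + (3) = s + 4.4.
T(s) = (1)/(s + 4.4)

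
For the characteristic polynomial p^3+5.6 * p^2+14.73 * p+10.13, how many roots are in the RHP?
p^3 + 5.6*p^2 + 14.73*p + 10.13 = (p + 1)(p^2 + 4.6*p + 10.13). Poles: -1, -2.3 + 2.2j, -2.3 - 2.2j. RHP poles (Re>0): 0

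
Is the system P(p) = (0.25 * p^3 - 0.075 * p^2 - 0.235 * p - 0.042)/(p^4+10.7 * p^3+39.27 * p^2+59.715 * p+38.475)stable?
Denominator: p^4 + 10.7*p^3 + 39.27*p^2 + 59.715*p + 38.475 = (p + 3.8)(p + 4.5)(p^2 + 2.4*p + 2.25). Poles: -1.2 + 0.9j, -1.2 - 0.9j, -3.8, -4.5. All Re(p)<0: Yes (stable)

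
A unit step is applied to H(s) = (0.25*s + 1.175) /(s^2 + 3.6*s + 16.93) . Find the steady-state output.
FVT: lim_{t→∞} y(t) = lim_{s→0} s*Y(s) where Y(s) = H(s)/s.
= lim_{s→0} H(s) = H(0) = num(0)/den(0) = 1.175/16.93 = 0.0694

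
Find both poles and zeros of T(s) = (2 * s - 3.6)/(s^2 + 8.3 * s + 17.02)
Set denominator = 0: s^2 + 8.3*s + 17.02 = (s + 3.7)(s + 4.6) = 0 → Poles: -3.7, -4.6
Set numerator = 0: 2*s - 3.6 = 0 → Zeros: 1.8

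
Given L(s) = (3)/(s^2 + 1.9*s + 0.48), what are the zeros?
Numerator is a nonzero constant (3) → Zeros: none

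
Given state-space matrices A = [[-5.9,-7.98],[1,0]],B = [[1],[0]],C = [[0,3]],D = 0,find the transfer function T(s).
T(s) = C(sI - A)⁻¹B + D.
Characteristic polynomial det(sI - A) = s^2 + 5.9*s + 7.98.
Numerator from C·adj(sI-A)·B + D·det(sI-A) = 3.
T(s) = (3)/(s^2 + 5.9*s + 7.98)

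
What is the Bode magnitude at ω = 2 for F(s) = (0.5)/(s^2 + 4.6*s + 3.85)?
Substitute s = j*2: F(j2) = -0.00088587 - 0.0543334j.
|F(j2)| = sqrt(Re² + Im²) = 0.05434.
20*log₁₀(0.05434) = -25.30 dB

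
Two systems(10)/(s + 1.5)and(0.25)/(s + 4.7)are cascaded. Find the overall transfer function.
Series: H = H₁ · H₂ = (n₁·n₂)/(d₁·d₂).
Num: n₁·n₂ = 2.5. Den: d₁·d₂ = s^2 + 6.2*s + 7.05.
H(s) = (2.5)/(s^2 + 6.2*s + 7.05)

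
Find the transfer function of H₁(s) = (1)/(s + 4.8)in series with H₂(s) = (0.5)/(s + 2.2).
Series: H = H₁ · H₂ = (n₁·n₂)/(d₁·d₂).
Num: n₁·n₂ = 0.5. Den: d₁·d₂ = s^2 + 7*s + 10.56.
H(s) = (0.5)/(s^2 + 7*s + 10.56)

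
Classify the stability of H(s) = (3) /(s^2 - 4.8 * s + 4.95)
Denominator: s^2 - 4.8*s + 4.95 = (s - 1.5)(s - 3.3). Poles: 1.5, 3.3. Unstable (2 pole(s) in RHP)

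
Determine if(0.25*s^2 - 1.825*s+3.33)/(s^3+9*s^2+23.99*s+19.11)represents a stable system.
Denominator: s^3 + 9*s^2 + 23.99*s + 19.11 = (s + 1.5)(s + 2.6)(s + 4.9). Poles: -1.5, -2.6, -4.9. All Re(p)<0: Yes (stable)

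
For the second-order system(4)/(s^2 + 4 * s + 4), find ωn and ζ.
Standard form: ωn²/(s²+2ζωn·s+ωn²).
const=4=ωn² → ωn=2, s coeff=4=2ζωn → ζ=1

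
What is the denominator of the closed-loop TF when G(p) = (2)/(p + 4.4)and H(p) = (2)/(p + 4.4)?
Characteristic poly = G_den * H_den + G_num * H_num = (p^2 + 8.8*p + 19.36) + (4) = p^2 + 8.8*p + 23.36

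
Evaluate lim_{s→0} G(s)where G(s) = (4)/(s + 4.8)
DC gain = G(0) = num(0)/den(0) = 4/4.8 = 0.8333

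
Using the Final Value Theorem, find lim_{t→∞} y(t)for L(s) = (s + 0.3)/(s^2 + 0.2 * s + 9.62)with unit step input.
FVT: lim_{t→∞} y(t) = lim_{s→0} s*Y(s) where Y(s) = L(s)/s.
= lim_{s→0} L(s) = L(0) = num(0)/den(0) = 0.3/9.62 = 0.03119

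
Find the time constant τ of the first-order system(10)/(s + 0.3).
First-order system: τ = -1/pole. Pole = -0.3. τ = -1/(-0.3) = 3.333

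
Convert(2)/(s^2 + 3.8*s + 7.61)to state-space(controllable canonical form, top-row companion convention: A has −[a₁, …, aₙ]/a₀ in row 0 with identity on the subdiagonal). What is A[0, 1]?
Reachable canonical form for den = s^2 + 3.8*s + 7.61: top row of A = -[a₁,a₂,...,aₙ]/a₀, ones on the subdiagonal, zeros elsewhere.
A = [[-3.8, -7.61], [1, 0]].
A[0,1] = -7.61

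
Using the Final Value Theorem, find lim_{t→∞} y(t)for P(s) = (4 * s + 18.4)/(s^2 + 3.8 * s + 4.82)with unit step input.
FVT: lim_{t→∞} y(t) = lim_{s→0} s*Y(s) where Y(s) = P(s)/s.
= lim_{s→0} P(s) = P(0) = num(0)/den(0) = 18.4/4.82 = 3.817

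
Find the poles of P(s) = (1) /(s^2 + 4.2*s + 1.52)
Set denominator = 0: s^2 + 4.2*s + 1.52 = (s + 0.4)(s + 3.8) = 0 → Poles: -0.4, -3.8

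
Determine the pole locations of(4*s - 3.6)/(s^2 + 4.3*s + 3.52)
Set denominator = 0: s^2 + 4.3*s + 3.52 = (s + 1.1)(s + 3.2) = 0 → Poles: -1.1, -3.2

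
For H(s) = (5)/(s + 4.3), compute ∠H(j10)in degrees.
Substitute s = j*10: H(j10) = 0.18145 - 0.421977j.
∠H(j10) = atan2(Im, Re) = atan2(-0.421977, 0.18145) = -66.73°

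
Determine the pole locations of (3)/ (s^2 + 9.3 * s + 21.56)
Set denominator = 0: s^2 + 9.3*s + 21.56 = (s + 4.4)(s + 4.9) = 0 → Poles: -4.4, -4.9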